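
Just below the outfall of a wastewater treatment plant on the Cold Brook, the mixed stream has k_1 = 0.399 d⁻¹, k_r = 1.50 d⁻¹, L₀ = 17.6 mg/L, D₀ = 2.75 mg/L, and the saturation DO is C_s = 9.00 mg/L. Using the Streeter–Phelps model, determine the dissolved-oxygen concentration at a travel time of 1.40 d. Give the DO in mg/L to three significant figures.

DO ≈ 5.80 mg/L

k_1 L₀/(k_r−k_1) = 0.399×17.6/(1.50−0.399) = 7.022/1.101 = 6.378 mg/L.
e^(−k_1 t) = e^(−0.399×1.400) = 0.5720; e^(−k_r t) = e^(−1.50×1.400) = 0.1225.
D = 6.378 × (0.5720 − 0.1225) + 2.75 × 0.1225 = 2.867 + 0.3368 = 3.204 mg/L.
DO = C_s − D = 9.00 − 3.204 = 5.796 mg/L.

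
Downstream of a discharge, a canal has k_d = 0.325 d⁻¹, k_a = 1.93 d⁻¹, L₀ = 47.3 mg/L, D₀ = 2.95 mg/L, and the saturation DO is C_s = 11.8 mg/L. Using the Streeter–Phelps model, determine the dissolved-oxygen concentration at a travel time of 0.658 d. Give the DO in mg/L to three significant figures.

k_d L₀/(k_a−k_d) = 0.325×47.3/(1.93−0.325) = 15.37/1.605 = 9.578 mg/L.
e^(−k_d t) = e^(−0.325×0.6580) = 0.8075; e^(−k_a t) = e^(−1.93×0.6580) = 0.2808.
D = 9.578 × (0.8075 − 0.2808) + 2.95 × 0.2808 = 5.044 + 0.8285 = 5.872 mg/L.
DO = C_s − D = 11.8 − 5.872 = 5.928 mg/L.

DO ≈ 5.93 mg/L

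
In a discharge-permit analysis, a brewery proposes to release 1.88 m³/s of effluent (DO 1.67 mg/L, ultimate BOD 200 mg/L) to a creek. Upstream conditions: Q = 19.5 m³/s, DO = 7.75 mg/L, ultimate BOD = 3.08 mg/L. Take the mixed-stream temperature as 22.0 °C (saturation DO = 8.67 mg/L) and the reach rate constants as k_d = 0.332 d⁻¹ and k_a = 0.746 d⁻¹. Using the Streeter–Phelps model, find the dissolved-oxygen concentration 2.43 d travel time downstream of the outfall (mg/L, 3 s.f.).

Mixed DO = (19.5×7.75 + 1.88×1.67)/(19.5+1.88) = 154.3/21.38 = 7.215 mg/L.
Mixed L₀ = (19.5×3.08 + 1.88×200)/(21.38) = 436.1/21.38 = 20.40 mg/L.
Initial deficit D₀ = C_s − DO₀ = 8.67 − 7.215 = 1.455 mg/L.
D(2.43) = [0.332×20.40/(0.746−0.332)](e^(−0.332×2.43) − e^(−0.746×2.43)) + 1.455 e^(−0.746×2.43)
= 16.36 × (0.4463 − 0.1632) + 1.455 × 0.1632 = 4.868 mg/L.
DO = 8.67 − 4.868 = 3.802 mg/L.

DO ≈ 3.80 mg/L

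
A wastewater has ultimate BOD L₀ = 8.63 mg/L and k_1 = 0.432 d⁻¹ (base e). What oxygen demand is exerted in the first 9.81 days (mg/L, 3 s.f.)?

y ≈ 8.51 mg/L

y_t = L₀(1 − e^(−k_1 t)) = 8.63 × (1 − e^(−0.432×9.81))
= 8.63 × (1 − 0.01444) = 8.63 × 0.9856 = 8.505 mg/L.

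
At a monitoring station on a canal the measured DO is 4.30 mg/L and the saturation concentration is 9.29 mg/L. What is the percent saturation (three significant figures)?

46.3 % saturation

% saturation = C/C_s × 100 = 4.30/9.29 × 100 = 46.3 %.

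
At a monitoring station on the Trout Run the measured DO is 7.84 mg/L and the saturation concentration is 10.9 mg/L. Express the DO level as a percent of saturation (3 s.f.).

% saturation = C/C_s × 100 = 7.84/10.9 × 100 = 71.9 %.

71.9 % saturation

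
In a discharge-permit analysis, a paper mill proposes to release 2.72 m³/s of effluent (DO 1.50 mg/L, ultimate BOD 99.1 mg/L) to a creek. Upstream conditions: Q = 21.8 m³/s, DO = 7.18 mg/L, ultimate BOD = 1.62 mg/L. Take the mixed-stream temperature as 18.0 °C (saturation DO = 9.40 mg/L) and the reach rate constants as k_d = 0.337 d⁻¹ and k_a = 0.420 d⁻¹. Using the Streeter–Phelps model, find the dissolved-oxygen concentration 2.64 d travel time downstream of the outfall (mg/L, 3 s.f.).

DO ≈ 4.38 mg/L

Mixed DO = (21.8×7.18 + 2.72×1.50)/(21.8+2.72) = 160.6/24.52 = 6.550 mg/L.
Mixed L₀ = (21.8×1.62 + 2.72×99.1)/(24.52) = 304.9/24.52 = 12.43 mg/L.
Initial deficit D₀ = C_s − DO₀ = 9.40 − 6.550 = 2.850 mg/L.
D(2.64) = [0.337×12.43/(0.420−0.337)](e^(−0.337×2.64) − e^(−0.420×2.64)) + 2.850 e^(−0.420×2.64)
= 50.48 × (0.4108 − 0.3300) + 2.850 × 0.3300 = 5.021 mg/L.
DO = 9.40 − 5.021 = 4.379 mg/L.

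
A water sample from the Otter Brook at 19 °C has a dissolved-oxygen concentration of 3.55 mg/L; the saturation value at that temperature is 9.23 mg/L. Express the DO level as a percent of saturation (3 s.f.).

38.5 % saturation

% saturation = C/C_s × 100 = 3.55/9.23 × 100 = 38.5 %.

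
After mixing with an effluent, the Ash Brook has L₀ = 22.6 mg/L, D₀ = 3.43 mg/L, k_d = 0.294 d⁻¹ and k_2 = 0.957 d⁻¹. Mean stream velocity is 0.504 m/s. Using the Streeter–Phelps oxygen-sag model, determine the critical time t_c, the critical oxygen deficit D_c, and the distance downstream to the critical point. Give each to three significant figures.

t_c ≈ 1.15 d; D_c ≈ 4.95 mg/L; x_c ≈ 50.0 km

With k_2/k_d = 3.255 and 1 − D₀(k_2−k_d)/(k_d L₀) = 0.6577,
t_c = ln(3.255 × 0.6577) / (0.957 − 0.294) = ln(2.141) / 0.6630 = 0.7613/0.6630 = 1.148 d.
D_c = (k_d/k_2) L₀ e^(−k_d t_c) = (0.294/0.957) × 22.6 × e^(−0.294×1.148) = 0.3072 × 22.6 × 0.7135 = 4.954 mg/L.
x_c = v t_c = 0.504 m/s × 1.148 d × 86400 s/d = 50000 m ≈ 50.0 km.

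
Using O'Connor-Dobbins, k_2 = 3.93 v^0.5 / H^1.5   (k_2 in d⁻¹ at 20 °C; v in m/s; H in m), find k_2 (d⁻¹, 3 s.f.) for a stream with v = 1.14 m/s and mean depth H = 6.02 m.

k_2 = 3.93 × 1.14^0.5 / 6.02^1.5 = 3.93 × 1.068 / 14.77 = 0.2841 d⁻¹.

k_2 ≈ 0.284 d⁻¹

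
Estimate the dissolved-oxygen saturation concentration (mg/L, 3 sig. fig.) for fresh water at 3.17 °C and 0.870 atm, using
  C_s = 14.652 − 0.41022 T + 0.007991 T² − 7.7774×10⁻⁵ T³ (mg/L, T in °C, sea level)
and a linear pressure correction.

At sea level: C_s = 14.652 − 0.41022×3.17 + 0.007991×3.17² − 7.7774×10⁻⁵×3.17³ = 13.43 mg/L.
Pressure correction: C_s' = 13.43 × 0.870 = 11.68 mg/L.

C_s ≈ 11.7 mg/L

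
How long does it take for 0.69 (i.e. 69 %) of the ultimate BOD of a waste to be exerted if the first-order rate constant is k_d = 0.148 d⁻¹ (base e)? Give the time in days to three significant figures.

t ≈ 7.91 d

y/L₀ = 1 − e^(−k_d t) = 0.69 ⇒ e^(−k_d t) = 0.310
t = −ln(0.310) / 0.148 = 1.171 / 0.148 = 7.913 d.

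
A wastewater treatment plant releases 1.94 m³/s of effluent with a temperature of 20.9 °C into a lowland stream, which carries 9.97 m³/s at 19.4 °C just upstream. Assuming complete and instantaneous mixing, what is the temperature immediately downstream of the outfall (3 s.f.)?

19.6 °C

Flow-weighted mixing: C = (Q_r C_r + Q_w C_w)/(Q_r + Q_w)
= (9.97×19.4 + 1.94×20.9)/(9.97 + 1.94) = 234.0/11.91 = 19.64 °C.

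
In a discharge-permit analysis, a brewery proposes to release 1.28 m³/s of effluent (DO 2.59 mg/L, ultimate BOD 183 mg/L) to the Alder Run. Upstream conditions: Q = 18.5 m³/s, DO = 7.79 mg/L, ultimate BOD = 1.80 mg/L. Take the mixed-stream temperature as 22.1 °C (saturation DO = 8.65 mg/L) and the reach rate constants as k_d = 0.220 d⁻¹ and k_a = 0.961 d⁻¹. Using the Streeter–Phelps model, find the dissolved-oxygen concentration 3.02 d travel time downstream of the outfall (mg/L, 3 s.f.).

Mixed DO = (18.5×7.79 + 1.28×2.59)/(18.5+1.28) = 147.4/19.78 = 7.453 mg/L.
Mixed L₀ = (18.5×1.80 + 1.28×183)/(19.78) = 267.5/19.78 = 13.53 mg/L.
Initial deficit D₀ = C_s − DO₀ = 8.65 − 7.453 = 1.197 mg/L.
D(3.02) = [0.220×13.53/(0.961−0.220)](e^(−0.220×3.02) − e^(−0.961×3.02)) + 1.197 e^(−0.961×3.02)
= 4.016 × (0.5146 − 0.05490) + 1.197 × 0.05490 = 1.912 mg/L.
DO = 8.65 − 1.912 = 6.738 mg/L.

DO ≈ 6.74 mg/L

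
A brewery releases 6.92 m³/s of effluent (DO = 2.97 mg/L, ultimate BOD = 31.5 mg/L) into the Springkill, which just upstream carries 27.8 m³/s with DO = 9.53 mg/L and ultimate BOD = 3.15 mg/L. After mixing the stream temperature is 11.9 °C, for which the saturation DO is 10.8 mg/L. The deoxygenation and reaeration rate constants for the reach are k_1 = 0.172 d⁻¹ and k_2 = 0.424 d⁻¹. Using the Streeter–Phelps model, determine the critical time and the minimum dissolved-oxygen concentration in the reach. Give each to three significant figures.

t_c ≈ 1.36 d; minimum DO ≈ 7.97 mg/L

Mixed DO = (27.8×9.53 + 6.92×2.97)/(27.8+6.92) = 285.5/34.72 = 8.223 mg/L.
Mixed L₀ = (27.8×3.15 + 6.92×31.5)/(34.72) = 305.5/34.72 = 8.800 mg/L.
Initial deficit D₀ = C_s − DO₀ = 10.8 − 8.223 = 2.577 mg/L.
t_c = (1/0.2520) ln[(0.424/0.172)(1 − 2.577×0.2520/(0.172×8.800))] = 3.968 × ln(1.407) = 1.356 d.
D_c = (0.172/0.424) × 8.800 × e^(−0.172×1.356) = 0.4057 × 8.800 × 0.7920 = 2.827 mg/L.
Minimum DO = 10.8 − 2.827 = 7.973 mg/L.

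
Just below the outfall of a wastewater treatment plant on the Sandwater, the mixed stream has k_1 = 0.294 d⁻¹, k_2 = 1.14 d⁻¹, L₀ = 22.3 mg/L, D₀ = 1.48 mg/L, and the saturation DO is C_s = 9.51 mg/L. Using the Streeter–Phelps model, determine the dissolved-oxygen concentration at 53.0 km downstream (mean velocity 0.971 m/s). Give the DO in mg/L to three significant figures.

Travel time t = x/v = 53.0 km / (0.971 m/s) = 53000 m / 0.971 m/s = 54580 s = 0.6317 d.
k_1 L₀/(k_2−k_1) = 0.294×22.3/(1.14−0.294) = 6.556/0.8460 = 7.750 mg/L.
e^(−k_1 t) = e^(−0.294×0.6317) = 0.8305; e^(−k_2 t) = e^(−1.14×0.6317) = 0.4867.
D = 7.750 × (0.8305 − 0.4867) + 1.48 × 0.4867 = 2.665 + 0.7203 = 3.385 mg/L.
DO = C_s − D = 9.51 − 3.385 = 6.125 mg/L.

DO ≈ 6.13 mg/L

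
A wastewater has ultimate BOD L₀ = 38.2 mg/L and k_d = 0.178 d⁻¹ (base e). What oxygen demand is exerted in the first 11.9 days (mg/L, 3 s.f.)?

y_t = L₀(1 − e^(−k_d t)) = 38.2 × (1 − e^(−0.178×11.9))
= 38.2 × (1 − 0.1202) = 38.2 × 0.8798 = 33.61 mg/L.

y ≈ 33.6 mg/L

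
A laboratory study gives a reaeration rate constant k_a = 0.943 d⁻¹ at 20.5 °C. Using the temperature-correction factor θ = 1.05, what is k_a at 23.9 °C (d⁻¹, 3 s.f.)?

k_a ≈ 1.11 d⁻¹

k_a(T₂) = k_a(T₁) · θ^(T₂−T₁) = 0.943 × 1.05^(23.9−20.5)
= 0.943 × 1.05^3.40 = 0.943 × 1.180 = 1.113 d⁻¹.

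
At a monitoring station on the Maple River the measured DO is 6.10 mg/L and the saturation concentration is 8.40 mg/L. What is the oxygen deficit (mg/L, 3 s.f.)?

D ≈ 2.30 mg/L

D = C_s − C = 8.40 − 6.10 = 2.30 mg/L.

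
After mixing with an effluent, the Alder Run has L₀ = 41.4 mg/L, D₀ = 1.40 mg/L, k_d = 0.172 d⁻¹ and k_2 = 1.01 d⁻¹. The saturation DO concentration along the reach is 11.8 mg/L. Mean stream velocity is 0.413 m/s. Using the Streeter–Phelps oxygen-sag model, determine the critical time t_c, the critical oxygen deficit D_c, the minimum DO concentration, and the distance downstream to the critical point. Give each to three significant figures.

With k_2/k_d = 5.872 and 1 − D₀(k_2−k_d)/(k_d L₀) = 0.8352,
t_c = ln(5.872 × 0.8352) / (1.01 − 0.172) = ln(4.905) / 0.8380 = 1.590/0.8380 = 1.898 d.
D_c = (k_d/k_2) L₀ e^(−k_d t_c) = (0.172/1.01) × 41.4 × e^(−0.172×1.898) = 0.1703 × 41.4 × 0.7215 = 5.087 mg/L.
Minimum DO = C_s − D_c = 11.8 − 5.087 = 6.713 mg/L.
x_c = v t_c = 0.413 m/s × 1.898 d × 86400 s/d = 67710 m ≈ 67.7 km.

t_c ≈ 1.90 d; D_c ≈ 5.09 mg/L; min DO ≈ 6.71 mg/L; x_c ≈ 67.7 km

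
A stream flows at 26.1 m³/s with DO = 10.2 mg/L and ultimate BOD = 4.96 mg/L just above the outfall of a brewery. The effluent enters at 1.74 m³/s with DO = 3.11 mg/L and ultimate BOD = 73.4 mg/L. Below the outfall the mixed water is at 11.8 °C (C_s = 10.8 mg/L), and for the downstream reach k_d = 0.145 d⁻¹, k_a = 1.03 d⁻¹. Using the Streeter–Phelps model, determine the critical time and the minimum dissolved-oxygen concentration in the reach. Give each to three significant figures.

t_c ≈ 0.895 d; minimum DO ≈ 9.66 mg/L

Mixed DO = (26.1×10.2 + 1.74×3.11)/(26.1+1.74) = 271.6/27.84 = 9.757 mg/L.
Mixed L₀ = (26.1×4.96 + 1.74×73.4)/(27.84) = 257.2/27.84 = 9.238 mg/L.
Initial deficit D₀ = C_s − DO₀ = 10.8 − 9.757 = 1.043 mg/L.
t_c = (1/0.8850) ln[(1.03/0.145)(1 − 1.043×0.8850/(0.145×9.238))] = 1.130 × ln(2.208) = 0.8948 d.
D_c = (0.145/1.03) × 9.238 × e^(−0.145×0.8948) = 0.1408 × 9.238 × 0.8783 = 1.142 mg/L.
Minimum DO = 10.8 − 1.142 = 9.658 mg/L.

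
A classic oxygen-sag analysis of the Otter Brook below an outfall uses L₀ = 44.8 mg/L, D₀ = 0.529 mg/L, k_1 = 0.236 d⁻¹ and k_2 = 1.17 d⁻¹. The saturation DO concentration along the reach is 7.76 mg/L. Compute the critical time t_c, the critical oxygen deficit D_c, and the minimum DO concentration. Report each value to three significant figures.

With k_2/k_1 = 4.958 and 1 − D₀(k_2−k_1)/(k_1 L₀) = 0.9533,
t_c = ln(4.958 × 0.9533) / (1.17 − 0.236) = ln(4.726) / 0.9340 = 1.553/0.9340 = 1.663 d.
D_c = (k_1/k_2) L₀ e^(−k_1 t_c) = (0.236/1.17) × 44.8 × e^(−0.236×1.663) = 0.2017 × 44.8 × 0.6754 = 6.103 mg/L.
Minimum DO = C_s − D_c = 7.76 − 6.103 = 1.657 mg/L.

t_c ≈ 1.66 d; D_c ≈ 6.10 mg/L; min DO ≈ 1.66 mg/L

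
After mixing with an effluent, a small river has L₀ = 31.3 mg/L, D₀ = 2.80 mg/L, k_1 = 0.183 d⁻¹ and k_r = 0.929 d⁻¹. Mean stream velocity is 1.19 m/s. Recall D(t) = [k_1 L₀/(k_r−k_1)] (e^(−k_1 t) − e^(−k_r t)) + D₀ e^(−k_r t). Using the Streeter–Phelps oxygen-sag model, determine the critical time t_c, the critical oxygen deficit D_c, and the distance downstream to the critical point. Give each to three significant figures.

At the critical point dD/dt = 0, so k_1 L₀ e^(−k_1 t) = k_r D. Substituting D(t) from the Streeter–Phelps equation and solving for t gives
t_c = ln[(k_r/k_1)(1 − D₀(k_r−k_1)/(k_1 L₀))] / (k_r−k_1).
Here k_r−k_1 = 0.7460 d⁻¹ and 1 − D₀(k_r−k_1)/(k_1 L₀) = 1 − 2.80×0.7460/(0.183×31.3) = 0.6353, so
t_c = ln(5.077 × 0.6353) / 0.7460 = 1.171 / 0.7460 = 1.570 d.
D_c = (k_1/k_r) L₀ e^(−k_1 t_c) = (0.183/0.929) × 31.3 × e^(−0.183×1.570) = 0.1970 × 31.3 × 0.7503 = 4.626 mg/L.
x_c = v t_c = 1.19 m/s × 1.570 d × 86400 s/d = 161400 m ≈ 161 km.

t_c ≈ 1.57 d; D_c ≈ 4.63 mg/L; x_c ≈ 161 km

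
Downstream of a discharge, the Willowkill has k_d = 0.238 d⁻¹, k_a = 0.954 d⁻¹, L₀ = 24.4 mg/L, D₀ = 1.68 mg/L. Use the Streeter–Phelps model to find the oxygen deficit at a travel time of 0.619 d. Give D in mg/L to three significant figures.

D ≈ 3.44 mg/L

k_d L₀/(k_a−k_d) = 0.238×24.4/(0.954−0.238) = 5.807/0.7160 = 8.111 mg/L.
e^(−k_d t) = e^(−0.238×0.6190) = 0.8630; e^(−k_a t) = e^(−0.954×0.6190) = 0.5540.
D = 8.111 × (0.8630 − 0.5540) + 1.68 × 0.5540 = 2.506 + 0.9308 = 3.437 mg/L.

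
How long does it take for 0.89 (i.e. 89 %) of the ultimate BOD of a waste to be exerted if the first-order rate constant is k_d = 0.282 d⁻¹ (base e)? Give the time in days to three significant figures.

t ≈ 7.83 d

y/L₀ = 1 − e^(−k_d t) = 0.89 ⇒ e^(−k_d t) = 0.110
t = −ln(0.110) / 0.282 = 2.207 / 0.282 = 7.827 d.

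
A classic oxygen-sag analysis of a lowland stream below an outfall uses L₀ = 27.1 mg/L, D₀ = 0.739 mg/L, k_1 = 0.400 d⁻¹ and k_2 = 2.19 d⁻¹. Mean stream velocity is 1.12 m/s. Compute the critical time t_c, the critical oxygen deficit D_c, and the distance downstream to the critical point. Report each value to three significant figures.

t_c = [1/(k_2−k_1)] ln[(k_2/k_1)(1 − D₀(k_2−k_1)/(k_1 L₀))]
= [1/(2.19−0.400)] ln[(2.19/0.400)(1 − 0.739×1.790/(0.400×27.1))]
= (1/1.790) ln[5.475 × 0.8780] = 0.5587 × ln(4.807) = 0.5587 × 1.570 = 0.8771 d.
L(t_c) = L₀ e^(−k_1 t_c) = 27.1 × 0.7041 = 19.08 mg/L, and at the critical point k_2 D_c = k_1 L, so D_c = (0.400/2.19) × 19.08 = 3.485 mg/L.
x_c = v t_c = 1.12 m/s × 0.8771 d × 86400 s/d = 84880 m ≈ 84.9 km.

t_c ≈ 0.877 d; D_c ≈ 3.49 mg/L; x_c ≈ 84.9 km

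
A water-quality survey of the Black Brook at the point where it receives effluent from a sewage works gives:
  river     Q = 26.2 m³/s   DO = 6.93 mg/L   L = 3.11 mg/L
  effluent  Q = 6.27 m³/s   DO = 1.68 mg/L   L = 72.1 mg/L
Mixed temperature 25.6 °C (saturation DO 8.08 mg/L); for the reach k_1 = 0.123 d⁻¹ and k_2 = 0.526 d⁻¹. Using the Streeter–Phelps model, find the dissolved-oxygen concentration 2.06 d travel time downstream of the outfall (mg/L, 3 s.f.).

Mixed DO = (26.2×6.93 + 6.27×1.68)/(26.2+6.27) = 192.1/32.47 = 5.916 mg/L.
Mixed L₀ = (26.2×3.11 + 6.27×72.1)/(32.47) = 533.5/32.47 = 16.43 mg/L.
Initial deficit D₀ = C_s − DO₀ = 8.08 − 5.916 = 2.164 mg/L.
D(2.06) = [0.123×16.43/(0.526−0.123)](e^(−0.123×2.06) − e^(−0.526×2.06)) + 2.164 e^(−0.526×2.06)
= 5.015 × (0.7762 − 0.3384) + 2.164 × 0.3384 = 2.928 mg/L.
DO = 8.08 − 2.928 = 5.152 mg/L.

DO ≈ 5.15 mg/L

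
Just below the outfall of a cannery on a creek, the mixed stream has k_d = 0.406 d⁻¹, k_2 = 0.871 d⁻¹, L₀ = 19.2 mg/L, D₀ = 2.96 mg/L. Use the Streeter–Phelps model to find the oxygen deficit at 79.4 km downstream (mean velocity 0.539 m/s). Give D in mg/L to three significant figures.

D ≈ 5.26 mg/L

Travel time t = x/v = 79.4 km / (0.539 m/s) = 79400 m / 0.539 m/s = 147300 s = 1.705 d.
k_d L₀/(k_2−k_d) = 0.406×19.2/(0.871−0.406) = 7.795/0.4650 = 16.76 mg/L.
e^(−k_d t) = e^(−0.406×1.705) = 0.5005; e^(−k_2 t) = e^(−0.871×1.705) = 0.2265.
D = 16.76 × (0.5005 − 0.2265) + 2.96 × 0.2265 = 4.593 + 0.6704 = 5.263 mg/L.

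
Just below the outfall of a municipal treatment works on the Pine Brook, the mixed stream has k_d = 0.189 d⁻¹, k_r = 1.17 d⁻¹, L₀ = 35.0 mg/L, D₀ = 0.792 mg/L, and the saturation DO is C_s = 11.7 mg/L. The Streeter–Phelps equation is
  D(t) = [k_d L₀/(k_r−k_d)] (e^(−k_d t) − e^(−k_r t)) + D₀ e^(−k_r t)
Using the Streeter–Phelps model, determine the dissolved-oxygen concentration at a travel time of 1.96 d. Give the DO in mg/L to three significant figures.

DO ≈ 7.65 mg/L

k_d L₀/(k_r−k_d) = 0.189×35.0/(1.17−0.189) = 6.615/0.9810 = 6.743 mg/L.
e^(−k_d t) = e^(−0.189×1.960) = 0.6904; e^(−k_r t) = e^(−1.17×1.960) = 0.1009.
D = 6.743 × (0.6904 − 0.1009) + 0.792 × 0.1009 = 3.975 + 0.07995 = 4.055 mg/L.
DO = C_s − D = 11.7 − 4.055 = 7.645 mg/L.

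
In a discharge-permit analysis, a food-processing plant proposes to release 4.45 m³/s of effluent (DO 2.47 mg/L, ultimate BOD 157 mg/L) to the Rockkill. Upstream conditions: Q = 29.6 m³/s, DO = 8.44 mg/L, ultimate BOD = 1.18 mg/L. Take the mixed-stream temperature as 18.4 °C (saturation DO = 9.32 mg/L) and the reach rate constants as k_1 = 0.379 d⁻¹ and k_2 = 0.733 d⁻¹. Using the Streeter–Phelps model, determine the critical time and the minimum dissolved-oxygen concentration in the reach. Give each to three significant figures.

t_c ≈ 1.65 d; minimum DO ≈ 3.36 mg/L

Mixed DO = (29.6×8.44 + 4.45×2.47)/(29.6+4.45) = 260.8/34.05 = 7.660 mg/L.
Mixed L₀ = (29.6×1.18 + 4.45×157)/(34.05) = 733.6/34.05 = 21.54 mg/L.
Initial deficit D₀ = C_s − DO₀ = 9.32 − 7.660 = 1.660 mg/L.
t_c = (1/0.3540) ln[(0.733/0.379)(1 − 1.660×0.3540/(0.379×21.54))] = 2.825 × ln(1.795) = 1.652 d.
D_c = (0.379/0.733) × 21.54 × e^(−0.379×1.652) = 0.5171 × 21.54 × 0.5346 = 5.955 mg/L.
Minimum DO = 9.32 − 5.955 = 3.365 mg/L.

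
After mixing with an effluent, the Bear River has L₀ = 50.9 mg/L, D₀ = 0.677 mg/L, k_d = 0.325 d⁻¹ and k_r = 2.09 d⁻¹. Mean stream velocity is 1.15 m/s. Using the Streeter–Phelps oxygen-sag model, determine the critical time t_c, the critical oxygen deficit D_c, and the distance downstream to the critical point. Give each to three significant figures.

t_c ≈ 1.01 d; D_c ≈ 5.70 mg/L; x_c ≈ 101 km

At the critical point dD/dt = 0, so k_d L₀ e^(−k_d t) = k_r D. Substituting D(t) from the Streeter–Phelps equation and solving for t gives
t_c = ln[(k_r/k_d)(1 − D₀(k_r−k_d)/(k_d L₀))] / (k_r−k_d).
Here k_r−k_d = 1.765 d⁻¹ and 1 − D₀(k_r−k_d)/(k_d L₀) = 1 − 0.677×1.765/(0.325×50.9) = 0.9278, so
t_c = ln(6.431 × 0.9278) / 1.765 = 1.786 / 1.765 = 1.012 d.
D_c = (k_d/k_r) L₀ e^(−k_d t_c) = (0.325/2.09) × 50.9 × e^(−0.325×1.012) = 0.1555 × 50.9 × 0.7197 = 5.697 mg/L.
x_c = v t_c = 1.15 m/s × 1.012 d × 86400 s/d = 100500 m ≈ 101 km.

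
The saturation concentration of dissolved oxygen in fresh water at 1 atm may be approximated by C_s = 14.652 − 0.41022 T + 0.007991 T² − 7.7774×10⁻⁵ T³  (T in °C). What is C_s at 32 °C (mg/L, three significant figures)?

C_s = 14.652 − 0.41022×32 + 0.007991×32² − 7.7774×10⁻⁵×32³ = 7.159 mg/L.

C_s ≈ 7.16 mg/L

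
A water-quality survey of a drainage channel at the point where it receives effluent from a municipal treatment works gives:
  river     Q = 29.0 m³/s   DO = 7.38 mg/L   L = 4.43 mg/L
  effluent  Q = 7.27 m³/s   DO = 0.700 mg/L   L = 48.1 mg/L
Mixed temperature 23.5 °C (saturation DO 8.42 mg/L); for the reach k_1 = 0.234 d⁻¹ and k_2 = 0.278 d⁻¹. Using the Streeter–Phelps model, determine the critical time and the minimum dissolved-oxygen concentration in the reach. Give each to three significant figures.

Mixed DO = (29.0×7.38 + 7.27×0.700)/(29.0+7.27) = 219.1/36.27 = 6.041 mg/L.
Mixed L₀ = (29.0×4.43 + 7.27×48.1)/(36.27) = 478.2/36.27 = 13.18 mg/L.
Initial deficit D₀ = C_s − DO₀ = 8.42 − 6.041 = 2.379 mg/L.
t_c = (1/0.04400) ln[(0.278/0.234)(1 − 2.379×0.04400/(0.234×13.18))] = 22.73 × ln(1.148) = 3.131 d.
D_c = (0.234/0.278) × 13.18 × e^(−0.234×3.131) = 0.8417 × 13.18 × 0.4806 = 5.333 mg/L.
Minimum DO = 8.42 − 5.333 = 3.087 mg/L.

t_c ≈ 3.13 d; minimum DO ≈ 3.09 mg/L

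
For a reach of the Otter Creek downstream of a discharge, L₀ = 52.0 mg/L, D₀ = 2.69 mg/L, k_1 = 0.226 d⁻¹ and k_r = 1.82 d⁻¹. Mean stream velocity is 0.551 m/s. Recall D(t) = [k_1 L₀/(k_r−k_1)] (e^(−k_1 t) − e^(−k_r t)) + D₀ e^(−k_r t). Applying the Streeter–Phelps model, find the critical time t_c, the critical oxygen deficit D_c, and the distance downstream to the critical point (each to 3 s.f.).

t_c = [1/(k_r−k_1)] ln[(k_r/k_1)(1 − D₀(k_r−k_1)/(k_1 L₀))]
= [1/(1.82−0.226)] ln[(1.82/0.226)(1 − 2.69×1.594/(0.226×52.0))]
= (1/1.594) ln[8.053 × 0.6351] = 0.6274 × ln(5.115) = 0.6274 × 1.632 = 1.024 d.
D_c = (k_1/k_r) L₀ e^(−k_1 t_c) = (0.226/1.82) × 52.0 × e^(−0.226×1.024) = 0.1242 × 52.0 × 0.7934 = 5.123 mg/L.
x_c = v t_c = 0.551 m/s × 1.024 d × 86400 s/d = 48750 m ≈ 48.7 km.

t_c ≈ 1.02 d; D_c ≈ 5.12 mg/L; x_c ≈ 48.7 km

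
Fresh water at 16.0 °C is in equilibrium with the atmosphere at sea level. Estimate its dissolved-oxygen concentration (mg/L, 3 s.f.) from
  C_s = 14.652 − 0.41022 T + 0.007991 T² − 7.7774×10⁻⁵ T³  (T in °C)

C_s = 14.652 − 0.41022×16.0 + 0.007991×16.0² − 7.7774×10⁻⁵×16.0³ = 9.816 mg/L.

C_s ≈ 9.82 mg/L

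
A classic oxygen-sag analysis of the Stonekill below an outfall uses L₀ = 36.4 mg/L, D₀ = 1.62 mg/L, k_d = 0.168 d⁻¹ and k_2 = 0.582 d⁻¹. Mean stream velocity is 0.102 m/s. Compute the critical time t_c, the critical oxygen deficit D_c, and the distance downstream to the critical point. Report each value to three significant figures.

t_c = [1/(k_2−k_d)] ln[(k_2/k_d)(1 − D₀(k_2−k_d)/(k_d L₀))]
= [1/(0.582−0.168)] ln[(0.582/0.168)(1 − 1.62×0.4140/(0.168×36.4))]
= (1/0.4140) ln[3.464 × 0.8903] = 2.415 × ln(3.084) = 2.415 × 1.126 = 2.721 d.
L(t_c) = L₀ e^(−k_d t_c) = 36.4 × 0.6331 = 23.05 mg/L, and at the critical point k_2 D_c = k_d L, so D_c = (0.168/0.582) × 23.05 = 6.653 mg/L.
x_c = v t_c = 0.102 m/s × 2.721 d × 86400 s/d = 23980 m ≈ 24.0 km.

t_c ≈ 2.72 d; D_c ≈ 6.65 mg/L; x_c ≈ 24.0 km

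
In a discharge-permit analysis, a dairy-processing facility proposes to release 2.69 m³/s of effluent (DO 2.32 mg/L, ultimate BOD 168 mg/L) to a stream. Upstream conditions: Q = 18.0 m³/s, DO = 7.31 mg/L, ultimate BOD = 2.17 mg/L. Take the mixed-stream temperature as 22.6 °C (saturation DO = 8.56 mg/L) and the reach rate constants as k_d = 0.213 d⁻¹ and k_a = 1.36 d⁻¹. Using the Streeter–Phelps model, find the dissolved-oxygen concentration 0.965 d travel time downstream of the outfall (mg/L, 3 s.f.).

Mixed DO = (18.0×7.31 + 2.69×2.32)/(18.0+2.69) = 137.8/20.69 = 6.661 mg/L.
Mixed L₀ = (18.0×2.17 + 2.69×168)/(20.69) = 491.0/20.69 = 23.73 mg/L.
Initial deficit D₀ = C_s − DO₀ = 8.56 − 6.661 = 1.899 mg/L.
D(0.965) = [0.213×23.73/(1.36−0.213)](e^(−0.213×0.965) − e^(−1.36×0.965)) + 1.899 e^(−1.36×0.965)
= 4.407 × (0.8142 − 0.2692) + 1.899 × 0.2692 = 2.913 mg/L.
DO = 8.56 − 2.913 = 5.647 mg/L.

DO ≈ 5.65 mg/L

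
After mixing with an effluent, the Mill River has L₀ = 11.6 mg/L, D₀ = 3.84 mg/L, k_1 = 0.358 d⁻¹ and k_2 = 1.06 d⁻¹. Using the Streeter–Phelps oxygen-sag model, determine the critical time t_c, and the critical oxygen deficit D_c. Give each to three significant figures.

With k_2/k_1 = 2.961 and 1 − D₀(k_2−k_1)/(k_1 L₀) = 0.3509,
t_c = ln(2.961 × 0.3509) / (1.06 − 0.358) = ln(1.039) / 0.7020 = 0.03817/0.7020 = 0.05437 d.
D_c = (k_1/k_2) L₀ e^(−k_1 t_c) = (0.358/1.06) × 11.6 × e^(−0.358×0.05437) = 0.3377 × 11.6 × 0.9807 = 3.842 mg/L.

t_c ≈ 0.0544 d; D_c ≈ 3.84 mg/L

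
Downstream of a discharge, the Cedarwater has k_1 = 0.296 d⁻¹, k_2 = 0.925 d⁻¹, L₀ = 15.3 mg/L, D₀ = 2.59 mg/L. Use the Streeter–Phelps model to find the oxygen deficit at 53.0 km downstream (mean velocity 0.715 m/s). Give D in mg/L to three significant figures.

D ≈ 3.50 mg/L

Travel time t = x/v = 53.0 km / (0.715 m/s) = 53000 m / 0.715 m/s = 74130 s = 0.8579 d.
k_1 L₀/(k_2−k_1) = 0.296×15.3/(0.925−0.296) = 4.529/0.6290 = 7.200 mg/L.
e^(−k_1 t) = e^(−0.296×0.8579) = 0.7757; e^(−k_2 t) = e^(−0.925×0.8579) = 0.4522.
D = 7.200 × (0.7757 − 0.4522) + 2.59 × 0.4522 = 2.329 + 1.171 = 3.501 mg/L.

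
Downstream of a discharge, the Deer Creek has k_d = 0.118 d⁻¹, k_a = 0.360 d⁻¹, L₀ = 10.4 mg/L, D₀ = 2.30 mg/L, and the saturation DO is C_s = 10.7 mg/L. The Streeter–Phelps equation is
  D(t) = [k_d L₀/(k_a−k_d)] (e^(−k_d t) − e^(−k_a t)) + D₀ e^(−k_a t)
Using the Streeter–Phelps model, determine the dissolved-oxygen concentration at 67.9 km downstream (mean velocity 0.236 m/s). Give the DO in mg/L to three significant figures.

DO ≈ 8.11 mg/L

Travel time t = x/v = 67.9 km / (0.236 m/s) = 67900 m / 0.236 m/s = 287700 s = 3.330 d.
k_d L₀/(k_a−k_d) = 0.118×10.4/(0.360−0.118) = 1.227/0.2420 = 5.071 mg/L.
e^(−k_d t) = e^(−0.118×3.330) = 0.6751; e^(−k_a t) = e^(−0.360×3.330) = 0.3016.
D = 5.071 × (0.6751 − 0.3016) + 2.30 × 0.3016 = 1.894 + 0.6936 = 2.588 mg/L.
DO = C_s − D = 10.7 − 2.588 = 8.112 mg/L.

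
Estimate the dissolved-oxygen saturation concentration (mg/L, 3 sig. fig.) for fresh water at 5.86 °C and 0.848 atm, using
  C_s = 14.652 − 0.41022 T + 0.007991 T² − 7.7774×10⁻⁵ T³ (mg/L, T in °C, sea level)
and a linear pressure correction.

At sea level: C_s = 14.652 − 0.41022×5.86 + 0.007991×5.86² − 7.7774×10⁻⁵×5.86³ = 12.51 mg/L.
Pressure correction: C_s' = 12.51 × 0.848 = 10.61 mg/L.

C_s ≈ 10.6 mg/L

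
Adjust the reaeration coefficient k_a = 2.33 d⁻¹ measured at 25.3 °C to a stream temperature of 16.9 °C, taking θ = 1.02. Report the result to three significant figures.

k_a ≈ 1.97 d⁻¹

k_a(T₂) = k_a(T₁) · θ^(T₂−T₁) = 2.33 × 1.02^(16.9−25.3)
= 2.33 × 1.02^-8.40 = 2.33 × 0.8468 = 1.973 d⁻¹.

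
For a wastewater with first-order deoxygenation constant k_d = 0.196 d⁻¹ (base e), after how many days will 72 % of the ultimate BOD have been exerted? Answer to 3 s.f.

t ≈ 6.49 d

y/L₀ = 1 − e^(−k_d t) = 0.72 ⇒ e^(−k_d t) = 0.280
t = −ln(0.280) / 0.196 = 1.273 / 0.196 = 6.495 d.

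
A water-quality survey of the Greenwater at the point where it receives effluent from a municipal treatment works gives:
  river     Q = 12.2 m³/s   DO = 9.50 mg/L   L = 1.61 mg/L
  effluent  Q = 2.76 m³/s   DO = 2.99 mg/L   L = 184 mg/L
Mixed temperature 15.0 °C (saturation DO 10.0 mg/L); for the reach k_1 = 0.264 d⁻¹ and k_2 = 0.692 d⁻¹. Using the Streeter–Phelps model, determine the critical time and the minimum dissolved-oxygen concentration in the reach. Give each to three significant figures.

t_c ≈ 2.06 d; minimum DO ≈ 2.19 mg/L

Mixed DO = (12.2×9.50 + 2.76×2.99)/(12.2+2.76) = 124.2/14.96 = 8.299 mg/L.
Mixed L₀ = (12.2×1.61 + 2.76×184)/(14.96) = 527.5/14.96 = 35.26 mg/L.
Initial deficit D₀ = C_s − DO₀ = 10.0 − 8.299 = 1.701 mg/L.
t_c = (1/0.4280) ln[(0.692/0.264)(1 − 1.701×0.4280/(0.264×35.26))] = 2.336 × ln(2.416) = 2.061 d.
D_c = (0.264/0.692) × 35.26 × e^(−0.264×2.061) = 0.3815 × 35.26 × 0.5803 = 7.806 mg/L.
Minimum DO = 10.0 − 7.806 = 2.194 mg/L.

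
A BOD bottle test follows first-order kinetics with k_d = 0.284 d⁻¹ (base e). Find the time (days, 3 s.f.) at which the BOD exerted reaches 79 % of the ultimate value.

t ≈ 5.50 d

y/L₀ = 1 − e^(−k_d t) = 0.79 ⇒ e^(−k_d t) = 0.210
t = −ln(0.210) / 0.284 = 1.561 / 0.284 = 5.495 d.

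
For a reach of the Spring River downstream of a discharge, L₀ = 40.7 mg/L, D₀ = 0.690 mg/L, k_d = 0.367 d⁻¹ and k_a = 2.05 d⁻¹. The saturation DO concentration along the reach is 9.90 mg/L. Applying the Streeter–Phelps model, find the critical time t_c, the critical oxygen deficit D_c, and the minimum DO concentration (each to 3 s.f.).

t_c ≈ 0.974 d; D_c ≈ 5.10 mg/L; min DO ≈ 4.80 mg/L

At the critical point dD/dt = 0, so k_d L₀ e^(−k_d t) = k_a D. Substituting D(t) from the Streeter–Phelps equation and solving for t gives
t_c = ln[(k_a/k_d)(1 − D₀(k_a−k_d)/(k_d L₀))] / (k_a−k_d).
Here k_a−k_d = 1.683 d⁻¹ and 1 − D₀(k_a−k_d)/(k_d L₀) = 1 − 0.690×1.683/(0.367×40.7) = 0.9223, so
t_c = ln(5.586 × 0.9223) / 1.683 = 1.639 / 1.683 = 0.9740 d.
L(t_c) = L₀ e^(−k_d t_c) = 40.7 × 0.6994 = 28.47 mg/L, and at the critical point k_a D_c = k_d L, so D_c = (0.367/2.05) × 28.47 = 5.096 mg/L.
Minimum DO = C_s − D_c = 9.90 − 5.096 = 4.804 mg/L.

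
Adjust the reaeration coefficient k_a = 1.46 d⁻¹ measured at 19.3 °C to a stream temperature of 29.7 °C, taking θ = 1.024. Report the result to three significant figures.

k_a(T₂) = k_a(T₁) · θ^(T₂−T₁) = 1.46 × 1.024^(29.7−19.3)
= 1.46 × 1.024^10.4 = 1.46 × 1.280 = 1.868 d⁻¹.

k_a ≈ 1.87 d⁻¹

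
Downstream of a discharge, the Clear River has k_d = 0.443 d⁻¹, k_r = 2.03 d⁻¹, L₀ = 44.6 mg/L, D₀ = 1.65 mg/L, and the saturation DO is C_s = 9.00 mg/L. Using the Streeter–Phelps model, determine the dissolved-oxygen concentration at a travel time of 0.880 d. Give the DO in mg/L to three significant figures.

k_d L₀/(k_r−k_d) = 0.443×44.6/(2.03−0.443) = 19.76/1.587 = 12.45 mg/L.
e^(−k_d t) = e^(−0.443×0.8800) = 0.6772; e^(−k_r t) = e^(−2.03×0.8800) = 0.1676.
D = 12.45 × (0.6772 − 0.1676) + 1.65 × 0.1676 = 6.344 + 0.2765 = 6.621 mg/L.
DO = C_s − D = 9.00 − 6.621 = 2.379 mg/L.

DO ≈ 2.38 mg/L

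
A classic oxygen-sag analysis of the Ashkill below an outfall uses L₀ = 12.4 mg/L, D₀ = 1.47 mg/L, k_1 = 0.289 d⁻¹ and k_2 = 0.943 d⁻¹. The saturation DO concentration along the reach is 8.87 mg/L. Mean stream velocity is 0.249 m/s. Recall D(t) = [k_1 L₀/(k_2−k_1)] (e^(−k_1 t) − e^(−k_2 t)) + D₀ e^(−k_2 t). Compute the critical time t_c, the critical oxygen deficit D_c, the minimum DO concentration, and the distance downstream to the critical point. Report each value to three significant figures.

At the critical point dD/dt = 0, so k_1 L₀ e^(−k_1 t) = k_2 D. Substituting D(t) from the Streeter–Phelps equation and solving for t gives
t_c = ln[(k_2/k_1)(1 − D₀(k_2−k_1)/(k_1 L₀))] / (k_2−k_1).
Here k_2−k_1 = 0.6540 d⁻¹ and 1 − D₀(k_2−k_1)/(k_1 L₀) = 1 − 1.47×0.6540/(0.289×12.4) = 0.7317, so
t_c = ln(3.263 × 0.7317) / 0.6540 = 0.8703 / 0.6540 = 1.331 d.
D_c = (k_1/k_2) L₀ e^(−k_1 t_c) = (0.289/0.943) × 12.4 × e^(−0.289×1.331) = 0.3065 × 12.4 × 0.6807 = 2.587 mg/L.
Minimum DO = C_s − D_c = 8.87 − 2.587 = 6.283 mg/L.
x_c = v t_c = 0.249 m/s × 1.331 d × 86400 s/d = 28630 m ≈ 28.6 km.

t_c ≈ 1.33 d; D_c ≈ 2.59 mg/L; min DO ≈ 6.28 mg/L; x_c ≈ 28.6 km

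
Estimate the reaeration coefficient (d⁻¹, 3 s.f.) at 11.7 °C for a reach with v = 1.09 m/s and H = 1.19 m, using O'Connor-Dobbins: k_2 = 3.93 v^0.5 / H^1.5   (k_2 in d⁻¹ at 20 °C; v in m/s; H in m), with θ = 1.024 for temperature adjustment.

k_2 ≈ 2.60 d⁻¹

k_2(20) = 3.93 × 1.09^0.5 / 1.19^1.5 = 3.93 × 1.044 / 1.298 = 3.161 d⁻¹.
k_2(11.7) = 3.161 × 1.024^(11.7−20) = 3.161 × 0.8213 = 2.596 d⁻¹.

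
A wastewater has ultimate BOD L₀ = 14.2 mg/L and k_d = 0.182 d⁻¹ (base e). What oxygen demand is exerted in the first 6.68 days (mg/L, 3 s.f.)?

y_t = L₀(1 − e^(−k_d t)) = 14.2 × (1 − e^(−0.182×6.68))
= 14.2 × (1 − 0.2965) = 14.2 × 0.7035 = 9.990 mg/L.

y ≈ 9.99 mg/L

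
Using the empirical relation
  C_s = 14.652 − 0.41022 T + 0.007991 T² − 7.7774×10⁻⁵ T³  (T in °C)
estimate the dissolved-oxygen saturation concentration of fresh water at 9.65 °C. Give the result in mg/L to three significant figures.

C_s ≈ 11.4 mg/L

C_s = 14.652 − 0.41022×9.65 + 0.007991×9.65² − 7.7774×10⁻⁵×9.65³ = 11.37 mg/L.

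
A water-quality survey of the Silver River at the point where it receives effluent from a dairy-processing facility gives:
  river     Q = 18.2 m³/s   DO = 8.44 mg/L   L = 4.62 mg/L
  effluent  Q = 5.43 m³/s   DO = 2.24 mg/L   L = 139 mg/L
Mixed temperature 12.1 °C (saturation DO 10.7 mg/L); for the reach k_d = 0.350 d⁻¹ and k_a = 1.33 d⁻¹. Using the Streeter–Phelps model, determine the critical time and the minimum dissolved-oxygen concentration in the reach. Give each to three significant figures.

Mixed DO = (18.2×8.44 + 5.43×2.24)/(18.2+5.43) = 165.8/23.63 = 7.015 mg/L.
Mixed L₀ = (18.2×4.62 + 5.43×139)/(23.63) = 838.9/23.63 = 35.50 mg/L.
Initial deficit D₀ = C_s − DO₀ = 10.7 − 7.015 = 3.685 mg/L.
t_c = (1/0.9800) ln[(1.33/0.350)(1 − 3.685×0.9800/(0.350×35.50))] = 1.020 × ln(2.696) = 1.012 d.
D_c = (0.350/1.33) × 35.50 × e^(−0.350×1.012) = 0.2632 × 35.50 × 0.7018 = 6.556 mg/L.
Minimum DO = 10.7 − 6.556 = 4.144 mg/L.

t_c ≈ 1.01 d; minimum DO ≈ 4.14 mg/L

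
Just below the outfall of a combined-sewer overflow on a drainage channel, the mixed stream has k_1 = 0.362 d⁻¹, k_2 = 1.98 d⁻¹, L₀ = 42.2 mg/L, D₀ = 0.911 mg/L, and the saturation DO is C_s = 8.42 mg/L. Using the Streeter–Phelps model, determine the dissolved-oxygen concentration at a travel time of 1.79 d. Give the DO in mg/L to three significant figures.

DO ≈ 3.73 mg/L

k_1 L₀/(k_2−k_1) = 0.362×42.2/(1.98−0.362) = 15.28/1.618 = 9.442 mg/L.
e^(−k_1 t) = e^(−0.362×1.790) = 0.5231; e^(−k_2 t) = e^(−1.98×1.790) = 0.02889.
D = 9.442 × (0.5231 − 0.02889) + 0.911 × 0.02889 = 4.666 + 0.02632 = 4.692 mg/L.
DO = C_s − D = 8.42 − 4.692 = 3.728 mg/L.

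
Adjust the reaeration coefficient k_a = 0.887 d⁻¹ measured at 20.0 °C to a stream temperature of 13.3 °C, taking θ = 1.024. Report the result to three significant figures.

k_a ≈ 0.757 d⁻¹

k_a(T₂) = k_a(T₁) · θ^(T₂−T₁) = 0.887 × 1.024^(13.3−20.0)
= 0.887 × 1.024^-6.70 = 0.887 × 0.8531 = 0.7567 d⁻¹.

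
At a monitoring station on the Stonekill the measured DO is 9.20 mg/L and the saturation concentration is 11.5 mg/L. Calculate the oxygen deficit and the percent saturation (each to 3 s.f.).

D ≈ 2.30 mg/L; 80.0 % saturation

D = C_s − C = 11.5 − 9.20 = 2.30 mg/L.
% saturation = 9.20/11.5 × 100 = 80.0 %.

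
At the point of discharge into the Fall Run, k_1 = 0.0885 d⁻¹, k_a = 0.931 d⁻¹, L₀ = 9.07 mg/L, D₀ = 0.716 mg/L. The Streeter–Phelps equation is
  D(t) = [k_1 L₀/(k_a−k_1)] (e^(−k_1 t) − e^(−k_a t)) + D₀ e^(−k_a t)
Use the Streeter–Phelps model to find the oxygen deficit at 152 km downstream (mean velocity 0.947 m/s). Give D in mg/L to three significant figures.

D ≈ 0.766 mg/L

Travel time t = x/v = 152 km / (0.947 m/s) = 152000 m / 0.947 m/s = 160500 s = 1.858 d.
k_1 L₀/(k_a−k_1) = 0.0885×9.07/(0.931−0.0885) = 0.8027/0.8425 = 0.9528 mg/L.
e^(−k_1 t) = e^(−0.0885×1.858) = 0.8484; e^(−k_a t) = e^(−0.931×1.858) = 0.1774.
D = 0.9528 × (0.8484 − 0.1774) + 0.716 × 0.1774 = 0.6393 + 0.1270 = 0.7663 mg/L.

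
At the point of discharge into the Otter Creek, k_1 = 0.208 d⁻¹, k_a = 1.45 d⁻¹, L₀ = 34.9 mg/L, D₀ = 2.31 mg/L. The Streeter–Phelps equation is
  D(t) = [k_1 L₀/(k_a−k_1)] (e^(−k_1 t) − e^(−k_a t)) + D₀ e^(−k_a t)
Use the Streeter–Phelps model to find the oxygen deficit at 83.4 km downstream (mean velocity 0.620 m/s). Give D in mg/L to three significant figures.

Travel time t = x/v = 83.4 km / (0.620 m/s) = 83400 m / 0.620 m/s = 134500 s = 1.557 d.
k_1 L₀/(k_a−k_1) = 0.208×34.9/(1.45−0.208) = 7.259/1.242 = 5.845 mg/L.
e^(−k_1 t) = e^(−0.208×1.557) = 0.7234; e^(−k_a t) = e^(−1.45×1.557) = 0.1046.
D = 5.845 × (0.7234 − 0.1046) + 2.31 × 0.1046 = 3.616 + 0.2417 = 3.858 mg/L.

D ≈ 3.86 mg/L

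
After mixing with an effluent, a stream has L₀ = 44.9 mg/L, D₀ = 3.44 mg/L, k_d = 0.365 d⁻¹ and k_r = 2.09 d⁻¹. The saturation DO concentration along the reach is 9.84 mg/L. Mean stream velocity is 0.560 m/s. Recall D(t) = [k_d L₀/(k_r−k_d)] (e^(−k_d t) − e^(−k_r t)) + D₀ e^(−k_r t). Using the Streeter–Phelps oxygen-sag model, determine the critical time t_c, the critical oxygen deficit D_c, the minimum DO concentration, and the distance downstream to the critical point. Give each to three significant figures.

t_c ≈ 0.751 d; D_c ≈ 5.96 mg/L; min DO ≈ 3.88 mg/L; x_c ≈ 36.3 km

t_c = [1/(k_r−k_d)] ln[(k_r/k_d)(1 − D₀(k_r−k_d)/(k_d L₀))]
= [1/(2.09−0.365)] ln[(2.09/0.365)(1 − 3.44×1.725/(0.365×44.9))]
= (1/1.725) ln[5.726 × 0.6379] = 0.5797 × ln(3.653) = 0.5797 × 1.295 = 0.7510 d.
D_c = (k_d/k_r) L₀ e^(−k_d t_c) = (0.365/2.09) × 44.9 × e^(−0.365×0.7510) = 0.1746 × 44.9 × 0.7602 = 5.961 mg/L.
Minimum DO = C_s − D_c = 9.84 − 5.961 = 3.879 mg/L.
x_c = v t_c = 0.560 m/s × 0.7510 d × 86400 s/d = 36340 m ≈ 36.3 km.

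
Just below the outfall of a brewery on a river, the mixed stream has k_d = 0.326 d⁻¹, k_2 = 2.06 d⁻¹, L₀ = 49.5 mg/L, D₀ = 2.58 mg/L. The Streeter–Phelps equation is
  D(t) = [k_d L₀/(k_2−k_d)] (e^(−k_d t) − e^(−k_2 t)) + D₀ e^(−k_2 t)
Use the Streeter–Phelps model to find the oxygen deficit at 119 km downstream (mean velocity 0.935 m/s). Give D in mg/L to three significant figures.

D ≈ 5.43 mg/L

Travel time t = x/v = 119 km / (0.935 m/s) = 119000 m / 0.935 m/s = 127300 s = 1.473 d.
k_d L₀/(k_2−k_d) = 0.326×49.5/(2.06−0.326) = 16.14/1.734 = 9.306 mg/L.
e^(−k_d t) = e^(−0.326×1.473) = 0.6186; e^(−k_2 t) = e^(−2.06×1.473) = 0.04810.
D = 9.306 × (0.6186 − 0.04810) + 2.58 × 0.04810 = 5.310 + 0.1241 = 5.434 mg/L.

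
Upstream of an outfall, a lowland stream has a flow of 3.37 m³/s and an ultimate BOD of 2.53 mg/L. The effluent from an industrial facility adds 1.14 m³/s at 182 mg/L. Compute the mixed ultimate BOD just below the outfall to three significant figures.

Flow-weighted mixing: C = (Q_r C_r + Q_w C_w)/(Q_r + Q_w)
= (3.37×2.53 + 1.14×182)/(3.37 + 1.14) = 216.0/4.510 = 47.89 mg/L.

47.9 mg/L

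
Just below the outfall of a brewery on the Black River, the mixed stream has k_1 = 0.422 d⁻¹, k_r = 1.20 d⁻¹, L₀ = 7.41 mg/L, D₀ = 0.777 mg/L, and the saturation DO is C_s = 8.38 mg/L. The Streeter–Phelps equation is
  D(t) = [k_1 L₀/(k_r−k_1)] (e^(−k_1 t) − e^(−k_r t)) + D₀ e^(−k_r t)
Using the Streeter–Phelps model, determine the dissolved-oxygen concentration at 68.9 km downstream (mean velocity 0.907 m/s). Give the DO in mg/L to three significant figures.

DO ≈ 6.74 mg/L

Travel time t = x/v = 68.9 km / (0.907 m/s) = 68900 m / 0.907 m/s = 75960 s = 0.8792 d.
k_1 L₀/(k_r−k_1) = 0.422×7.41/(1.20−0.422) = 3.127/0.7780 = 4.019 mg/L.
e^(−k_1 t) = e^(−0.422×0.8792) = 0.6900; e^(−k_r t) = e^(−1.20×0.8792) = 0.3482.
D = 4.019 × (0.6900 − 0.3482) + 0.777 × 0.3482 = 1.374 + 0.2705 = 1.645 mg/L.
DO = C_s − D = 8.38 − 1.645 = 6.735 mg/L.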